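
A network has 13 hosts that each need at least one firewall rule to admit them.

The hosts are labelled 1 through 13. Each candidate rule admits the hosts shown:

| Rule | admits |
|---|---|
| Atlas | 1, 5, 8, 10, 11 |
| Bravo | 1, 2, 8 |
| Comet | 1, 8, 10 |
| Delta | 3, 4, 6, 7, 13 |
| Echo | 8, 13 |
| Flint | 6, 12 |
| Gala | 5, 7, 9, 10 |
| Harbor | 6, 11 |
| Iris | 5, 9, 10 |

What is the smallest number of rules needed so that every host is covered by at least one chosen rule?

5

Take {Atlas, Bravo, Delta, Flint, Gala}. Their union is {1, 2, 3, 4, 5, 6, 7, 8, 9, 10, 11, 12, 13}, which is all 13 hosts.
No 4 of the 9 rules cover everything (all 126 combinations miss at least one host), so 5 is optimal.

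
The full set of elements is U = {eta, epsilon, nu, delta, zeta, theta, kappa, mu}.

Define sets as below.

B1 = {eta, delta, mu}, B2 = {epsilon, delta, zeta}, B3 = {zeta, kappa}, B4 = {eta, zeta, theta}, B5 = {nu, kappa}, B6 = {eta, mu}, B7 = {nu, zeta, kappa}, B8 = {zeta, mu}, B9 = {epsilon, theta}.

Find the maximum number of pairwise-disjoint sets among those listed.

3

B1, B7, B9 are pairwise disjoint (B1={eta,delta,mu}; B7={nu,zeta,kappa}; B9={epsilon,theta}).
Every remaining set overlaps one of these, and no 4 of the listed sets are pairwise disjoint, so 3 is the maximum.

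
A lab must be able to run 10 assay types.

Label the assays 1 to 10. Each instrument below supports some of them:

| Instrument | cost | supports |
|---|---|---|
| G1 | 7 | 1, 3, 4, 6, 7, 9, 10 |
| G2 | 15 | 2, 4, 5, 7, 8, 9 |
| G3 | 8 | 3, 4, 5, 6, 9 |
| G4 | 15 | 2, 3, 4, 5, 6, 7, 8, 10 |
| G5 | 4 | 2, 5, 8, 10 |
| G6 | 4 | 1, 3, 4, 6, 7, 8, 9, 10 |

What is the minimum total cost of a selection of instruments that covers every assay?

8

G5, G6 together cover every assay (G5 ∪ G6 = {1, 2, 3, 4, 5, 6, 7, 8, 9, 10}); total cost 4 + 4 = 8.
No covering selection has total cost below 8.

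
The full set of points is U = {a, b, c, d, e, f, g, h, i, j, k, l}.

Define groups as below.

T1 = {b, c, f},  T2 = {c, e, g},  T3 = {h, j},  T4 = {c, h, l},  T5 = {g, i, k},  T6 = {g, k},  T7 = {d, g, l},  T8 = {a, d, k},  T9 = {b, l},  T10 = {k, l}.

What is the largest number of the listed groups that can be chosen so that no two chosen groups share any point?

4

T2, T3, T8, T9 are pairwise disjoint (T2={c,e,g}; T3={h,j}; T8={a,d,k}; T9={b,l}).
Every remaining group overlaps one of these, and no 5 of the listed groups are pairwise disjoint, so 4 is the maximum.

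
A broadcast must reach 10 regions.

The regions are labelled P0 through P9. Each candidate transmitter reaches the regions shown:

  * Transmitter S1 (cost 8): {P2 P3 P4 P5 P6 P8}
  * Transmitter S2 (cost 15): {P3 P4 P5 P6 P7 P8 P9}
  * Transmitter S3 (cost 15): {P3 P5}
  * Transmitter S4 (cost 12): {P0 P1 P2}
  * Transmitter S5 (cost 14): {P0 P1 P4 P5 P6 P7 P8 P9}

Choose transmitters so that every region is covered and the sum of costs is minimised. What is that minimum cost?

22

S1, S5 together cover every region (S1 ∪ S5 = {P0, P1, P2, P3, P4, P5, P6, P7, P8, P9}); total cost 8 + 14 = 22.
No covering selection has total cost below 22.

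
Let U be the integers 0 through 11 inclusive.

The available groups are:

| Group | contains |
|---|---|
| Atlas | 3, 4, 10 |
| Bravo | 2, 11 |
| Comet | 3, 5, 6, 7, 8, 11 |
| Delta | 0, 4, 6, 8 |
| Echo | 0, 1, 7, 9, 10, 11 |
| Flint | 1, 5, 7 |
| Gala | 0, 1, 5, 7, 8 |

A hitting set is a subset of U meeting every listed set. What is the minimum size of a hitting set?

3

The 3 items {4, 7, 11} hit every group.
The groups Atlas, Bravo, Flint are pairwise disjoint, so any hitting set needs a separate item for each — at least 3. Hence 3 is optimal.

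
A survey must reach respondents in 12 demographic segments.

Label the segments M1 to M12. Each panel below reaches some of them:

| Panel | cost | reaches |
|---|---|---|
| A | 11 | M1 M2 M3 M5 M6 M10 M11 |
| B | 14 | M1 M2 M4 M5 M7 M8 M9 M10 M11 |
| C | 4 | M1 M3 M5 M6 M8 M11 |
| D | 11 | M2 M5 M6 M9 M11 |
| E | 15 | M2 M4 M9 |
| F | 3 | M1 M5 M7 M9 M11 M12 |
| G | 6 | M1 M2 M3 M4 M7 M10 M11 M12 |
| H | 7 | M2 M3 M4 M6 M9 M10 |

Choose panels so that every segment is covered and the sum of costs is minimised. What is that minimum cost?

13

C, F, G together cover every segment (C ∪ F ∪ G = {M1, M2, M3, M4, M5, M6, M7, M8, M9, M10, M11, M12}); total cost 4 + 3 + 6 = 13.
No covering selection has total cost below 13.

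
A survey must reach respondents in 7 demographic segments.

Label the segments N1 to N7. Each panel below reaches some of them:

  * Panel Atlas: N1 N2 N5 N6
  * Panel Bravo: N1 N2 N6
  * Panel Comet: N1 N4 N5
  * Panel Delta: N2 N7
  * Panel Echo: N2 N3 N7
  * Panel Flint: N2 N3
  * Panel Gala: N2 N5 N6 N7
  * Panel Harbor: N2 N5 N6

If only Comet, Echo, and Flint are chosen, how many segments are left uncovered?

Union of Comet, Echo, Flint = {N1, N2, N3, N4, N5, N7}.
Not covered: N6 — 1 segment.

1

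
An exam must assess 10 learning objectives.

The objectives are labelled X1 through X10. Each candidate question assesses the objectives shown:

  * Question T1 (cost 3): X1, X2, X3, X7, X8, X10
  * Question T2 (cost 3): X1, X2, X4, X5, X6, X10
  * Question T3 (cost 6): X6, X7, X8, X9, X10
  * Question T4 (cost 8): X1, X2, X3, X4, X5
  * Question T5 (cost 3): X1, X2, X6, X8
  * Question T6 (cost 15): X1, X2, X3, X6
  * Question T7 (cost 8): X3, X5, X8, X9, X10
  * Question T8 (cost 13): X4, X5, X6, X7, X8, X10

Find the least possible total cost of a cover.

12

T1, T2, T3 together cover every objective (T1 ∪ T2 ∪ T3 = {X1, X2, X3, X4, X5, X6, X7, X8, X9, X10}); total cost 3 + 3 + 6 = 12.
No covering selection has total cost below 12.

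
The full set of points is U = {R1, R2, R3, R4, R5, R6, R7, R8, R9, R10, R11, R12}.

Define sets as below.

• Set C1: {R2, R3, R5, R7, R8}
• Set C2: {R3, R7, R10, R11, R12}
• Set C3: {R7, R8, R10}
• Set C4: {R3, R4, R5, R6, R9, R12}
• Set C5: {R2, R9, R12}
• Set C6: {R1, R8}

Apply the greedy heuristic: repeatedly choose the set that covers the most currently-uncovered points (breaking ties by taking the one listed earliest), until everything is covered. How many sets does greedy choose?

Greedy: pick C4 (covers 6 new) → pick C1 (covers 3 new) → pick C2 (covers 2 new) → pick C6 (covers 1 new). Total picks: 4.

4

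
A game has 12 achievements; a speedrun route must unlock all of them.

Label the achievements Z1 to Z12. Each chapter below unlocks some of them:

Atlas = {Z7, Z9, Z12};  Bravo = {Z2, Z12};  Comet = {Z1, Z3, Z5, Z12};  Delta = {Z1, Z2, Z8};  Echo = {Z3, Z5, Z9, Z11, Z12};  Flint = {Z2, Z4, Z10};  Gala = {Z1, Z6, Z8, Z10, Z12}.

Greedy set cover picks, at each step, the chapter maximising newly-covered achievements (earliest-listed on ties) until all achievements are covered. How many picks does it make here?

4

Greedy: pick Echo (covers 5 new) → pick Gala (covers 4 new) → pick Flint (covers 2 new) → pick Atlas (covers 1 new). Total picks: 4.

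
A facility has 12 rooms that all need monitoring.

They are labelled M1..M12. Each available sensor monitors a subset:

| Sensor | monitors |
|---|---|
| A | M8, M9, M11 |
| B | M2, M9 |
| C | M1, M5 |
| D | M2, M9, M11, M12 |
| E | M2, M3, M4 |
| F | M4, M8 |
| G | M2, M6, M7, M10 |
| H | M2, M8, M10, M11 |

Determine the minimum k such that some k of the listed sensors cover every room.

Take {A, C, D, E, G}. Their union is {M1, M2, M3, M4, M5, M6, M7, M8, M9, M10, M11, M12}, which is all 12 rooms.
No 4 of the 8 sensors cover everything (all 70 combinations miss at least one room), so 5 is optimal.

5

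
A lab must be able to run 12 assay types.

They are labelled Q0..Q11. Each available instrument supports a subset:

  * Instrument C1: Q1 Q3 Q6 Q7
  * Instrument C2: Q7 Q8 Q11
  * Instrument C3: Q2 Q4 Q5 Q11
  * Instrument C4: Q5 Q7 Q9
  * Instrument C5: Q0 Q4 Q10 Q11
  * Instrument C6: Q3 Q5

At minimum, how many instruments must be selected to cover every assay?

5

Take {C1, C2, C3, C4, C5}. Their union is {Q0, Q1, Q2, Q3, Q4, Q5, Q6, Q7, Q8, Q9, Q10, Q11}, which is all 12 assays.
No 4 of the 6 instruments cover everything (all 15 combinations miss at least one assay), so 5 is optimal.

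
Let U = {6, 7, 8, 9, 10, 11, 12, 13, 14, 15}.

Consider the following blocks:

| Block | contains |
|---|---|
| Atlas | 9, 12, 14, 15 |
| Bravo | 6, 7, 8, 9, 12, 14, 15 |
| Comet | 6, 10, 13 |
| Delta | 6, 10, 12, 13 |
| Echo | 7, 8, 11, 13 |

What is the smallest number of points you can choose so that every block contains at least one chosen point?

2

Take H = {13, 14}. Each listed block contains at least one of these, so H is a hitting set of size 2.
The blocks Atlas, Comet are pairwise disjoint, so any hitting set needs a separate point for each — at least 2. Hence 2 is optimal.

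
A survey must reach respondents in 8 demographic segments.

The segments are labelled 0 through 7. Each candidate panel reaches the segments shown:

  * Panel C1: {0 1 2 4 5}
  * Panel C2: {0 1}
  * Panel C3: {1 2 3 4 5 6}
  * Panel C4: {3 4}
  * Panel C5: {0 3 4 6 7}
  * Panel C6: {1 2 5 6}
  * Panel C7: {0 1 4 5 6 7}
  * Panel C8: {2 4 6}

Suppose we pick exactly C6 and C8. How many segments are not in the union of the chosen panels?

Union of C6, C8 = {1, 2, 4, 5, 6}.
Not covered: 0, 3, 7 — 3 segments.

3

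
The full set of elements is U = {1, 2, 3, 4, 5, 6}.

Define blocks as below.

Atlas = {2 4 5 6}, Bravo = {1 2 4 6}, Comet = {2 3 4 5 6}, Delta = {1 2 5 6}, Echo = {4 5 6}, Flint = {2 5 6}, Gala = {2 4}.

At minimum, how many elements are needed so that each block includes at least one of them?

H = {2, 4} meets every block (each contains at least one member of H), and |H| = 2.
No single element lies in every block, so at least 2 are needed and 2 is optimal.

2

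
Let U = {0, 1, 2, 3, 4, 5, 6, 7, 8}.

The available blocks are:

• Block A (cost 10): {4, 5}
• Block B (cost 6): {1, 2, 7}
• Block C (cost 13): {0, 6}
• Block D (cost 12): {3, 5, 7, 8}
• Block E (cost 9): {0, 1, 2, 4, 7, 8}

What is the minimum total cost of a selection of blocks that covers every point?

34

C, D, E together cover every point (C ∪ D ∪ E = {0, 1, 2, 3, 4, 5, 6, 7, 8}); total cost 13 + 12 + 9 = 34.
No covering selection has total cost below 34.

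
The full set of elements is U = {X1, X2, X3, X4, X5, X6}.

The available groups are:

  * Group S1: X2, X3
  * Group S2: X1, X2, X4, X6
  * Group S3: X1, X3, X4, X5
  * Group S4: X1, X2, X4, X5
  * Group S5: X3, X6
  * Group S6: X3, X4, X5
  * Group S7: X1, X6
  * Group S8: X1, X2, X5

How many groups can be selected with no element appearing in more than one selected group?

S5, S8 are pairwise disjoint (S5={X3,X6}; S8={X1,X2,X5}).
Every remaining group overlaps one of these, and no 3 of the listed groups are pairwise disjoint, so 2 is the maximum.

2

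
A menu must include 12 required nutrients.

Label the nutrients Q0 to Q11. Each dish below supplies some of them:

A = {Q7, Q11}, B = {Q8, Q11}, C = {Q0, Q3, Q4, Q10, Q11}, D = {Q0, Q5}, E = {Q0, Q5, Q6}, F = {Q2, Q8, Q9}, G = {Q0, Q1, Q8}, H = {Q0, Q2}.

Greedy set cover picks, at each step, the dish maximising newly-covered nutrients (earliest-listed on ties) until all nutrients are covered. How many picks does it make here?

Greedy: pick C (covers 5 new) → pick F (covers 3 new) → pick E (covers 2 new) → pick A (covers 1 new) → pick G (covers 1 new). Total picks: 5.

5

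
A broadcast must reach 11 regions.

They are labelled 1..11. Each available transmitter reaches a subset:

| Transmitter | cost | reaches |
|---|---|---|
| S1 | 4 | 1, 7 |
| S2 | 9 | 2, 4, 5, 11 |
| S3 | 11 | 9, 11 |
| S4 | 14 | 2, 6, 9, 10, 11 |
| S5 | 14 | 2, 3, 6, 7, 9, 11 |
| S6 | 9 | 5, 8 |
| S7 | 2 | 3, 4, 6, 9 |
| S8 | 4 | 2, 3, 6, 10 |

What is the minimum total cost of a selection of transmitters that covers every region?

S1, S2, S6, S7, S8 together cover every region (S1 ∪ S2 ∪ S6 ∪ S7 ∪ S8 = {1, 2, 3, 4, 5, 6, 7, 8, 9, 10, 11}); total cost 4 + 9 + 9 + 2 + 4 = 28.
No covering selection has total cost below 28.

28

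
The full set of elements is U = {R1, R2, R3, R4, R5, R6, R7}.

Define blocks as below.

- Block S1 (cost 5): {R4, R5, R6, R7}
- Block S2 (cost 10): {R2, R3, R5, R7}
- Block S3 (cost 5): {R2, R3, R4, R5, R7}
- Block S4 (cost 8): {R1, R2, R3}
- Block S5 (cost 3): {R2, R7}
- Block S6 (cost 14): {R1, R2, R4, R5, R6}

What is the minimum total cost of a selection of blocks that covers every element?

13

S1, S4 together cover every element (S1 ∪ S4 = {R1, R2, R3, R4, R5, R6, R7}); total cost 5 + 8 = 13.
The greedy pick S3, S1, S4 costs 18; no covering selection beats 13.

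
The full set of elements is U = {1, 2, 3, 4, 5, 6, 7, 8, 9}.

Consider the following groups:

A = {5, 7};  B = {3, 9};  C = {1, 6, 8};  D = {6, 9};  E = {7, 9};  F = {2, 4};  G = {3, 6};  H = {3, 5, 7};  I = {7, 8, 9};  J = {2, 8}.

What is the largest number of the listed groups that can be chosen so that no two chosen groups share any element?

A, B, C, F are pairwise disjoint (A={5,7}; B={3,9}; C={1,6,8}; F={2,4}).
Every remaining group overlaps one of these, and no 5 of the listed groups are pairwise disjoint, so 4 is the maximum.

4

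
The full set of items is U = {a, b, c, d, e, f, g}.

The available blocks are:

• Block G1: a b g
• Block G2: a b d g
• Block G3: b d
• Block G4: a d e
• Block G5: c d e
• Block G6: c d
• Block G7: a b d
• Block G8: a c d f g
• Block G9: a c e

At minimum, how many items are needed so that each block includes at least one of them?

2

The 2 items {a, d} hit every block.
The blocks G1, G6 are pairwise disjoint, so any hitting set needs a separate item for each — at least 2. Hence 2 is optimal.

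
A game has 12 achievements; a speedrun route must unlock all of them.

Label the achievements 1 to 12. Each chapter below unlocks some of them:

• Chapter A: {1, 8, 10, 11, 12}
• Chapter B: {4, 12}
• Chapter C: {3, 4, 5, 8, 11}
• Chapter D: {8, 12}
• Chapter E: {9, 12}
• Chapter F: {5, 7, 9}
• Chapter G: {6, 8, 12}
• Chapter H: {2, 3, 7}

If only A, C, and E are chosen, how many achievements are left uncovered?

3

Union of A, C, E = {1, 3, 4, 5, 8, 9, 10, 11, 12}.
Not covered: 2, 6, 7 — 3 achievements.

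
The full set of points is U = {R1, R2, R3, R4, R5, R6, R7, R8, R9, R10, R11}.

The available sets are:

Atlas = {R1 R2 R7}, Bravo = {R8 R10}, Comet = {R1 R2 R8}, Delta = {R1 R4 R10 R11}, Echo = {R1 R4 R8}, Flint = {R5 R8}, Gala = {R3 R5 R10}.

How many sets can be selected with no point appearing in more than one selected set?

Echo, Gala are pairwise disjoint (Echo={R1,R4,R8}; Gala={R3,R5,R10}).
Every remaining set overlaps one of these, and no 3 of the listed sets are pairwise disjoint, so 2 is the maximum.

2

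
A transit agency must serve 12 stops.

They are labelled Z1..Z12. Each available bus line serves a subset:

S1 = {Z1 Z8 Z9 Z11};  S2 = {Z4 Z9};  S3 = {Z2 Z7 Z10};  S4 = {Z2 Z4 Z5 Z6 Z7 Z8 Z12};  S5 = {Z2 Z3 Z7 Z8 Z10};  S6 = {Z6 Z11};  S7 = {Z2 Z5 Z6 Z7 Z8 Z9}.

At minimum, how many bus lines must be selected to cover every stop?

3

Take {S1, S4, S5}. Their union is {Z1, Z2, Z3, Z4, Z5, Z6, Z7, Z8, Z9, Z10, Z11, Z12}, which is all 12 stops.
Only S1 contains Z1, so S1 is forced; the remaining 8 stops need at least 2 more bus lines (each remaining bus line adds at most 6) — so at least 3 bus lines are needed, and 3 is optimal.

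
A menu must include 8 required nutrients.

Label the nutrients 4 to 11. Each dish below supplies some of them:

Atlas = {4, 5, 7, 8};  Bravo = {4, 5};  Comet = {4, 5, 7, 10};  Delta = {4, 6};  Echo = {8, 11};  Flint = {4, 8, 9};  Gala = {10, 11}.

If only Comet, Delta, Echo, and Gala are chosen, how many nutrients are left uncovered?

Union of Comet, Delta, Echo, Gala = {4, 5, 6, 7, 8, 10, 11}.
Not covered: 9 — 1 nutrient.

1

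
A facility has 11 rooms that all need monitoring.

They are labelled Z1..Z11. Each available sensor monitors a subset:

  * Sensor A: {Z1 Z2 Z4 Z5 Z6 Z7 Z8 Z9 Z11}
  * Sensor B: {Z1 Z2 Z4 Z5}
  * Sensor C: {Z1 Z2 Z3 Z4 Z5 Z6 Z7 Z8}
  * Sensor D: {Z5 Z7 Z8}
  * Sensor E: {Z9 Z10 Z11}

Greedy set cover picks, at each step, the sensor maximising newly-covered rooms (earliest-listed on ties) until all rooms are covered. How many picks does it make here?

3

Greedy: pick A (covers 9 new) → pick C (covers 1 new) → pick E (covers 1 new). Total picks: 3.
(The true minimum cover uses only 2 sensors, so greedy is not optimal here.)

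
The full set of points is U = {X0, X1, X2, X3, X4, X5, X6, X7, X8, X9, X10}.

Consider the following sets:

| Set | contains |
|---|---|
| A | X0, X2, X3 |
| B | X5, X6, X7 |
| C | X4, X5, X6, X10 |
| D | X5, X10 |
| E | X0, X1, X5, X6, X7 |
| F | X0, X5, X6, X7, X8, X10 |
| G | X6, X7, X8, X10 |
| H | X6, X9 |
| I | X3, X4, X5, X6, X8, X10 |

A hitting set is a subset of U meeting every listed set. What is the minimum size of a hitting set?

3

The 3 points {X3, X5, X6} hit every set.
The sets A, D, H are pairwise disjoint, so any hitting set needs a separate point for each — at least 3. Hence 3 is optimal.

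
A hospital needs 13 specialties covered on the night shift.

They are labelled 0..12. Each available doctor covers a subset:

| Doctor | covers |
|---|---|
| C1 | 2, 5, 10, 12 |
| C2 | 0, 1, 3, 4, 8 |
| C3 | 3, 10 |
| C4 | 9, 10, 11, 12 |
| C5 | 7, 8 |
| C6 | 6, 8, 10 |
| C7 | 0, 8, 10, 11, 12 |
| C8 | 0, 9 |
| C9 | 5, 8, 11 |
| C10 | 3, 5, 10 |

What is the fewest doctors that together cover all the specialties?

5

C1 and C2 and C4 and C5 and C6 together: C1 ∪ C2 ∪ C4 ∪ C5 ∪ C6 = {0, 1, 2, 3, 4, 5, 6, 7, 8, 9, 10, 11, 12} — every specialty is covered.
No 4 of the 10 doctors cover everything (all 210 combinations miss at least one specialty), so 5 is optimal.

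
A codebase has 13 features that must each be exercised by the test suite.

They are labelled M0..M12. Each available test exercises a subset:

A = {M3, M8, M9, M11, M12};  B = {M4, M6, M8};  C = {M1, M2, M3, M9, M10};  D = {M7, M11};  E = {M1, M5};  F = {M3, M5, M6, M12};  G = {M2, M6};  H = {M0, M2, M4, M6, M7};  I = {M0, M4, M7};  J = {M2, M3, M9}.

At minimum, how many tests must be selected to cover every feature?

Take {A, C, E, H}. Their union is {M0, M1, M2, M3, M4, M5, M6, M7, M8, M9, M10, M11, M12}, which is all 13 features.
No 3 of the 10 tests cover everything (all 120 combinations miss at least one feature), so 4 is optimal.

4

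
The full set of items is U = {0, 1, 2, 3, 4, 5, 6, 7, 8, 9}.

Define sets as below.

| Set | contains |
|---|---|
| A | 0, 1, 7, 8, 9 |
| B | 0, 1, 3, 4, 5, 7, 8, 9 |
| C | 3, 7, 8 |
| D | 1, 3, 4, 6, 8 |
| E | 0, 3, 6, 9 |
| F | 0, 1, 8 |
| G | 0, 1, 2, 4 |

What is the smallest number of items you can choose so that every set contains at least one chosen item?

2

The 2 items {0, 8} hit every set.
The sets C, G are pairwise disjoint, so any hitting set needs a separate item for each — at least 2. Hence 2 is optimal.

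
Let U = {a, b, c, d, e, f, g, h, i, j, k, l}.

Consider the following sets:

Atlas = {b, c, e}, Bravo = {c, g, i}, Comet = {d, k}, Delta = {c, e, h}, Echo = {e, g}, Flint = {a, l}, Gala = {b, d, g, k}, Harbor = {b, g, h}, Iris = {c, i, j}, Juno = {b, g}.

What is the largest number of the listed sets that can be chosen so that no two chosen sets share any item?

Comet, Delta, Flint, Juno are pairwise disjoint (Comet={d,k}; Delta={c,e,h}; Flint={a,l}; Juno={b,g}).
Every remaining set overlaps one of these, and no 5 of the listed sets are pairwise disjoint, so 4 is the maximum.

4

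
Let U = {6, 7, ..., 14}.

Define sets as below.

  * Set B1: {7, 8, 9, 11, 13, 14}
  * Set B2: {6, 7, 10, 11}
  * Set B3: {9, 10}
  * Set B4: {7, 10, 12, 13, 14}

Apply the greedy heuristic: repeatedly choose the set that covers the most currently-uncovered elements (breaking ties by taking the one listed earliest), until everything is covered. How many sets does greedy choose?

3

Greedy: pick B1 (covers 6 new) → pick B2 (covers 2 new) → pick B4 (covers 1 new). Total picks: 3.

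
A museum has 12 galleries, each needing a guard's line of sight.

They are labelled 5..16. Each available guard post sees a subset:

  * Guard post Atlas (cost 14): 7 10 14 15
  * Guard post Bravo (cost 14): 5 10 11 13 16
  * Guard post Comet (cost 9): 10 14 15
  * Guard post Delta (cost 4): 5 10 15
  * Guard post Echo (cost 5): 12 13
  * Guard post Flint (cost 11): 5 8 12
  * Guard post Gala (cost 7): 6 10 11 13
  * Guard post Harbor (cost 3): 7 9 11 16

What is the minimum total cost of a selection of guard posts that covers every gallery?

Comet, Flint, Gala, Harbor together cover every gallery (Comet ∪ Flint ∪ Gala ∪ Harbor = {5, 6, 7, 8, 9, 10, 11, 12, 13, 14, 15, 16}); total cost 9 + 11 + 7 + 3 = 30.
The greedy pick Harbor, Delta, Echo, Gala, Comet, Flint costs 39; no covering selection beats 30.

30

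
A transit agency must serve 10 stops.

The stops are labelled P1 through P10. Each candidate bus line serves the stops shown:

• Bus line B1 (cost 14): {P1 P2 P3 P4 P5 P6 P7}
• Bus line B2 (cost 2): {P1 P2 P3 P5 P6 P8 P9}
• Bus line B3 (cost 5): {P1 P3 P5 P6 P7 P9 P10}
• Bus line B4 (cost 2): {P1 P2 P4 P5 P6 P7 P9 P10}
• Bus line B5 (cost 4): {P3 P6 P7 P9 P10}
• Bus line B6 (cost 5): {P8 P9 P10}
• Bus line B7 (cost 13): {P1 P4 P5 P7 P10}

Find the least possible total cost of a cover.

4

B2, B4 together cover every stop (B2 ∪ B4 = {P1, P2, P3, P4, P5, P6, P7, P8, P9, P10}); total cost 2 + 2 = 4.
No covering selection has total cost below 4.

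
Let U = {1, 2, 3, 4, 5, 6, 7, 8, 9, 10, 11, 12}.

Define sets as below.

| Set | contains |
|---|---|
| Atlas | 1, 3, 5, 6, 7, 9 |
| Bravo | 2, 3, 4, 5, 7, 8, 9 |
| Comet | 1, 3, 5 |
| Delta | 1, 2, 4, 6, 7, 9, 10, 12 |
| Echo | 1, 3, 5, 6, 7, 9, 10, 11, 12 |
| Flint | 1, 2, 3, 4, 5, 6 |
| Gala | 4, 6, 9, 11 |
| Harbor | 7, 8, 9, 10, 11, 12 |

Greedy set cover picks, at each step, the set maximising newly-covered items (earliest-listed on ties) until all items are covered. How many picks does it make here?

Greedy: pick Echo (covers 9 new) → pick Bravo (covers 3 new). Total picks: 2.

2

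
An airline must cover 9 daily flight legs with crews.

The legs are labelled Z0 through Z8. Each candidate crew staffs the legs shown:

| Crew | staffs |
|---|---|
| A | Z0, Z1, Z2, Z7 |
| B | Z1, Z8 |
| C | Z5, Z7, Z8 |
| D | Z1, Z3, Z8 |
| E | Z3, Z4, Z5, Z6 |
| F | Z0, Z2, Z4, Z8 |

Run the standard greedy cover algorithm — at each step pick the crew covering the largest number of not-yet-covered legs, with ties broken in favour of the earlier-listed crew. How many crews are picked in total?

3

Greedy: pick A (covers 4 new) → pick E (covers 4 new) → pick B (covers 1 new). Total picks: 3.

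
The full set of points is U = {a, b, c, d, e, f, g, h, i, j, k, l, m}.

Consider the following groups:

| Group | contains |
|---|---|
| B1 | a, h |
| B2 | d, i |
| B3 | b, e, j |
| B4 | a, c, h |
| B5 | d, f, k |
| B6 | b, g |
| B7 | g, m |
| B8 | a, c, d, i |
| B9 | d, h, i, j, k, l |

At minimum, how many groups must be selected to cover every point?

B3, B4, B5, B7, and B9 cover everything between them: the union {a, b, c, d, e, f, g, h, i, j, k, l, m} is all of U.
Only B9 contains l, so B9 is forced; the remaining 7 points need at least 4 more groups (each remaining group adds at most 2) — so at least 5 groups are needed, and 5 is optimal.

5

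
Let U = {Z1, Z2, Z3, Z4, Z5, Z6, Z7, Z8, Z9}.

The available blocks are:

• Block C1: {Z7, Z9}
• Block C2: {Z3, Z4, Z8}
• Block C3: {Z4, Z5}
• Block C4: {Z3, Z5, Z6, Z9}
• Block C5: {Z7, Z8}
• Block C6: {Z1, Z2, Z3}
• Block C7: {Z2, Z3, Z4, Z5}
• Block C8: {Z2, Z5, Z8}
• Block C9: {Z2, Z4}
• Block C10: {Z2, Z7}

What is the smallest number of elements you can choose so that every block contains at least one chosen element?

4

The 4 elements {Z1, Z4, Z5, Z7} hit every block.
No choice of 3 elements meets every block, so 4 is the minimum.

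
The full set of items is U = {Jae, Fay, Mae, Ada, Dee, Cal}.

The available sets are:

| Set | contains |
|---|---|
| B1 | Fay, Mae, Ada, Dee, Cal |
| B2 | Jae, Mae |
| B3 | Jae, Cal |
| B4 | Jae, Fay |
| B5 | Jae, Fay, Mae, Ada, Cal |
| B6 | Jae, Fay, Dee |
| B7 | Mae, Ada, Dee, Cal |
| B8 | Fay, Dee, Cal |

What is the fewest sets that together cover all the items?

B1 and B3 cover everything between them: the union {Jae, Fay, Mae, Ada, Dee, Cal} is all of U.
No single set has all 6 items (the largest, B1, has 5), so 2 is optimal.

2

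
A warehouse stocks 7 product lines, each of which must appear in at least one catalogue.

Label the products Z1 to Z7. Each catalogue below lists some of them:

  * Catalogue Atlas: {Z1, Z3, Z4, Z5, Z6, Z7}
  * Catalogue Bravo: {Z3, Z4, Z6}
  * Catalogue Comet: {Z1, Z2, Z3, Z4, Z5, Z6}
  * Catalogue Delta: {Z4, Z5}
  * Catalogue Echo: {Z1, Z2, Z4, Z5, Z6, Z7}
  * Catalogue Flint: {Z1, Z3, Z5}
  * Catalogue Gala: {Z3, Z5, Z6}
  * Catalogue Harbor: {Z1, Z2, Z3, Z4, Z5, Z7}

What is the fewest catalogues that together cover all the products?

2

Atlas and Comet together: Atlas ∪ Comet = {Z1, Z2, Z3, Z4, Z5, Z6, Z7} — every product is covered.
No single catalogue has all 7 products (the largest, Atlas, has 6), so 2 is optimal.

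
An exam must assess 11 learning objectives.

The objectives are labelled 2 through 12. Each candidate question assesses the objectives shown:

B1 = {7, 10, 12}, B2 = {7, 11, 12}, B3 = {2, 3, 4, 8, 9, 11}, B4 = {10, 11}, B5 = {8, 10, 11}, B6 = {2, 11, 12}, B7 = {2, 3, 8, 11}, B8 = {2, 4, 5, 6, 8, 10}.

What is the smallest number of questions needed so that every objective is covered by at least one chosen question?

3

Take {B2, B3, B8}. Their union is {2, 3, 4, 5, 6, 7, 8, 9, 10, 11, 12}, which is all 11 objectives.
Only B8 contains 5, so B8 is forced; the remaining 5 objectives need at least 2 more questions (each remaining question adds at most 3) — so at least 3 questions are needed, and 3 is optimal.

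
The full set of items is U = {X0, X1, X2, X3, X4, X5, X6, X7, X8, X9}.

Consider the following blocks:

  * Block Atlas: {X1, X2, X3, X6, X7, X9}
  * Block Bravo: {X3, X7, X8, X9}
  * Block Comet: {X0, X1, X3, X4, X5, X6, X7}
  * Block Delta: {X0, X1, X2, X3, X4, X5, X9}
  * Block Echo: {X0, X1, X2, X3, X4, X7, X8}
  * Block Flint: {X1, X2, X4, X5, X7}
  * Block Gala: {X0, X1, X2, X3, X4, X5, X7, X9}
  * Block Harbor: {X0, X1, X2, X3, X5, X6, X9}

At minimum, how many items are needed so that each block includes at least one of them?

The 2 items {X3, X4} hit every block.
No single item lies in every block, so at least 2 are needed and 2 is optimal.

2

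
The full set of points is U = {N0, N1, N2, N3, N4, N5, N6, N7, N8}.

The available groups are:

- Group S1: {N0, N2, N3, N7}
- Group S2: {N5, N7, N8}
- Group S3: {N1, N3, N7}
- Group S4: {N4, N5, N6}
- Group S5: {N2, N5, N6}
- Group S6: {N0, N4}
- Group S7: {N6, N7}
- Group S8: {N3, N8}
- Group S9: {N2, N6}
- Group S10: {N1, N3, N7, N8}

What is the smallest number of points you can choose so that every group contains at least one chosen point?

4

H = {N3, N4, N6, N8} meets every group (each contains at least one member of H), and |H| = 4.
No choice of 3 points meets every group, so 4 is the minimum.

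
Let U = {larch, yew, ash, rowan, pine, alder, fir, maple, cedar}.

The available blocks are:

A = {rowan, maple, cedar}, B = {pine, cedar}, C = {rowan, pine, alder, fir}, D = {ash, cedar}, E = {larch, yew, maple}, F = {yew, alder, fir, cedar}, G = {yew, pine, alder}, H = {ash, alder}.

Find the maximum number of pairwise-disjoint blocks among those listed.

3

C, D, E are pairwise disjoint (C={rowan,pine,alder,fir}; D={ash,cedar}; E={larch,yew,maple}).
Every remaining block overlaps one of these, and no 4 of the listed blocks are pairwise disjoint, so 3 is the maximum.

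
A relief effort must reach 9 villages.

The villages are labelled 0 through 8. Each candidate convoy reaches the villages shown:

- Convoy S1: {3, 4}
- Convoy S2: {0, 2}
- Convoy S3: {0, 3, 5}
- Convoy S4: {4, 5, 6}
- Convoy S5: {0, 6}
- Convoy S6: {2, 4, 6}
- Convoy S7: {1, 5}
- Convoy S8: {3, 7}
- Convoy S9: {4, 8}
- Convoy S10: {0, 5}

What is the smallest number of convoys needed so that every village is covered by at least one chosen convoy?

S3 and S6 and S7 and S8 and S9 together: S3 ∪ S6 ∪ S7 ∪ S8 ∪ S9 = {0, 1, 2, 3, 4, 5, 6, 7, 8} — every village is covered.
No 4 of the 10 convoys cover everything (all 210 combinations miss at least one village), so 5 is optimal.

5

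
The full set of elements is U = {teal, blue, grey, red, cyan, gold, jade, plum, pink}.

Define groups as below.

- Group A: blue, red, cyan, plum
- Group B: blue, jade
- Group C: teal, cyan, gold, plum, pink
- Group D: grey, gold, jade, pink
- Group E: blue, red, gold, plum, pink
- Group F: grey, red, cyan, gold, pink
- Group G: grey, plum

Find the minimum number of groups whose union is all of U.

C, D, and E cover everything between them: the union {teal, blue, grey, red, cyan, gold, jade, plum, pink} is all of U.
Only C contains teal, so C is forced; the remaining 4 elements need at least 2 more groups (each remaining group adds at most 2) — so at least 3 groups are needed, and 3 is optimal.

3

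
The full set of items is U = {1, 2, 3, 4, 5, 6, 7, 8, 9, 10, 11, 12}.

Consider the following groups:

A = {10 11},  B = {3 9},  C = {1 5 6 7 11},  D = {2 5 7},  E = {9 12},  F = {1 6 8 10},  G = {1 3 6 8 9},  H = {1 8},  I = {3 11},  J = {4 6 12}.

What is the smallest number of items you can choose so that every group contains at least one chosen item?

The 5 items {4, 5, 8, 9, 11} hit every group.
The groups A, B, D, H, J are pairwise disjoint, so any hitting set needs a separate item for each — at least 5. Hence 5 is optimal.

5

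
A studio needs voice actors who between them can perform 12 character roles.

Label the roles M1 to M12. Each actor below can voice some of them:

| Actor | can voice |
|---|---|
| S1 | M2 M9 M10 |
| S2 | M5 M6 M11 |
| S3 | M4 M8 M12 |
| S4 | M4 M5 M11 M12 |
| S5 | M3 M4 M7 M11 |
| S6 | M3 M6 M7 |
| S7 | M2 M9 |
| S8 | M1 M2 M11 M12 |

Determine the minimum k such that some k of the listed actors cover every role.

Take {S1, S3, S4, S6, S8}. Their union is {M1, M2, M3, M4, M5, M6, M7, M8, M9, M10, M11, M12}, which is all 12 roles.
No 4 of the 8 actors cover everything (all 70 combinations miss at least one role), so 5 is optimal.

5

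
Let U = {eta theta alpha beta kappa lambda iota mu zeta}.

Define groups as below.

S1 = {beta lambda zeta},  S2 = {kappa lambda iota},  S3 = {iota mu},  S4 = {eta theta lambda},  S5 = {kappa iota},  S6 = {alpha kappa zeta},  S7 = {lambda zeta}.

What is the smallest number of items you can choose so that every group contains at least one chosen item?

H = {lambda, iota, zeta} meets every group (each contains at least one member of H), and |H| = 3.
The groups S3, S4, S6 are pairwise disjoint, so any hitting set needs a separate item for each — at least 3. Hence 3 is optimal.

3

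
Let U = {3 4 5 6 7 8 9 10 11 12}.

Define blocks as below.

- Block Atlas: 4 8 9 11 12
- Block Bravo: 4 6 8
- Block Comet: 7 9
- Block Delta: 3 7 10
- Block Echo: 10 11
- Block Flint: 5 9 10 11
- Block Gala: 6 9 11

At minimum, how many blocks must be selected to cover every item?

Atlas and Delta and Flint and Gala together: Atlas ∪ Delta ∪ Flint ∪ Gala = {3, 4, 5, 6, 7, 8, 9, 10, 11, 12} — every item is covered.
No 3 of the 7 blocks cover everything (all 35 combinations miss at least one item), so 4 is optimal.

4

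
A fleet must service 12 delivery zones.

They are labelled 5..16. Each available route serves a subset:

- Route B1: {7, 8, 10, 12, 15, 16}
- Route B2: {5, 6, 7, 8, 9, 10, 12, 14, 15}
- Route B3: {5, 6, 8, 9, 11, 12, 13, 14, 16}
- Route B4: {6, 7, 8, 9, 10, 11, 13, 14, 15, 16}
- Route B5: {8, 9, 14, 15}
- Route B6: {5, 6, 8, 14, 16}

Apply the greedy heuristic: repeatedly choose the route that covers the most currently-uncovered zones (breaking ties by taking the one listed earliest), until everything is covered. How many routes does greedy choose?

2

Greedy: pick B4 (covers 10 new) → pick B2 (covers 2 new). Total picks: 2.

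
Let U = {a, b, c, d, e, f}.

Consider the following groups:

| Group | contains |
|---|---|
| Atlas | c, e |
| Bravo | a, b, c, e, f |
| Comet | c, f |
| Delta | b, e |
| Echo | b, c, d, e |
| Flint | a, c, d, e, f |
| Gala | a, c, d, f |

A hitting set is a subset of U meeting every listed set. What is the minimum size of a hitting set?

Take H = {e, f}. Each listed group contains at least one of these, so H is a hitting set of size 2.
The groups Delta, Gala are pairwise disjoint, so any hitting set needs a separate point for each — at least 2. Hence 2 is optimal.

2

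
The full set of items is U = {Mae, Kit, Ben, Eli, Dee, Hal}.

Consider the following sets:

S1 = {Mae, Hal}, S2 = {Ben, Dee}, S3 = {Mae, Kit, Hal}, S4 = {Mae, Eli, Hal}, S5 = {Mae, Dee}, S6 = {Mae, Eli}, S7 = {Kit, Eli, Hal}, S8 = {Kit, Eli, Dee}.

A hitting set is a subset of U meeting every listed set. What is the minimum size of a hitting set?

Take H = {Mae, Kit, Dee}. Each listed set contains at least one of these, so H is a hitting set of size 3.
No choice of 2 items meets every set, so 3 is the minimum.

3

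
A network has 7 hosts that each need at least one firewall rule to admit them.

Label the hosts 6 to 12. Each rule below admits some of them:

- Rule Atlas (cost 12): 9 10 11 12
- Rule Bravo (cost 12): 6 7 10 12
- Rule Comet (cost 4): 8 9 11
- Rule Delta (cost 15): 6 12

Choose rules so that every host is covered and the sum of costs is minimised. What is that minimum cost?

16

Bravo, Comet together cover every host (Bravo ∪ Comet = {6, 7, 8, 9, 10, 11, 12}); total cost 12 + 4 = 16.
No covering selection has total cost below 16.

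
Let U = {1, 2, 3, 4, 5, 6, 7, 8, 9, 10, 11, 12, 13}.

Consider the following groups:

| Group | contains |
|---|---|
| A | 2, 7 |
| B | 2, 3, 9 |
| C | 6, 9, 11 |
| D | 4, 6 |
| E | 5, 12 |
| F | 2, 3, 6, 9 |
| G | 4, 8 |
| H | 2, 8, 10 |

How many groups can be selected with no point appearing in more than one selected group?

4

A, C, E, G are pairwise disjoint (A={2,7}; C={6,9,11}; E={5,12}; G={4,8}).
Every remaining group overlaps one of these, and no 5 of the listed groups are pairwise disjoint, so 4 is the maximum.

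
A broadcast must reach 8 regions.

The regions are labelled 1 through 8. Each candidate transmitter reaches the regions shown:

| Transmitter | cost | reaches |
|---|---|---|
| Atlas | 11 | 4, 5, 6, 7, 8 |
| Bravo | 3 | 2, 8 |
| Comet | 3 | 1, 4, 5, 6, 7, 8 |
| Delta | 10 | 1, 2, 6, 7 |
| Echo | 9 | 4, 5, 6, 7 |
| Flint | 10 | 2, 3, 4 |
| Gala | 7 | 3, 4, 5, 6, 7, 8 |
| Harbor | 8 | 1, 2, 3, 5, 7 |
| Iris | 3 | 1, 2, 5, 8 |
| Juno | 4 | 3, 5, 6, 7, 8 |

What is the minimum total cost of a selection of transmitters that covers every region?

Gala, Iris together cover every region (Gala ∪ Iris = {1, 2, 3, 4, 5, 6, 7, 8}); total cost 7 + 3 = 10.
No covering selection has total cost below 10.

10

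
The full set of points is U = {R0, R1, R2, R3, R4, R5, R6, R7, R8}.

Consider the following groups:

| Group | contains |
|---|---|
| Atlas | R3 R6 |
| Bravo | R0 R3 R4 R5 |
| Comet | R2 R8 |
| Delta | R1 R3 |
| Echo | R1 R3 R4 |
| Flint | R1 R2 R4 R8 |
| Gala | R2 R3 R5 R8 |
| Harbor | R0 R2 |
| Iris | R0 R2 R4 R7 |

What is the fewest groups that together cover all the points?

4

Atlas and Echo and Gala and Iris together: Atlas ∪ Echo ∪ Gala ∪ Iris = {R0, R1, R2, R3, R4, R5, R6, R7, R8} — every point is covered.
No 3 of the 9 groups cover everything (all 84 combinations miss at least one point), so 4 is optimal.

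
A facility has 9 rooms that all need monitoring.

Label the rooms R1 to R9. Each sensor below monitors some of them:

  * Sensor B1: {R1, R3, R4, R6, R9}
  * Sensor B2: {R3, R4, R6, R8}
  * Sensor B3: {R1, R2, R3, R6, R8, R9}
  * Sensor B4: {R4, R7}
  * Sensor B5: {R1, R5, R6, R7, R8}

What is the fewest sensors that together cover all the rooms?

Take {B3, B4, B5}. Their union is {R1, R2, R3, R4, R5, R6, R7, R8, R9}, which is all 9 rooms.
Only B3 contains R2, so B3 is forced; the remaining 3 rooms need at least 2 more sensors (each remaining sensor adds at most 2) — so at least 3 sensors are needed, and 3 is optimal.

3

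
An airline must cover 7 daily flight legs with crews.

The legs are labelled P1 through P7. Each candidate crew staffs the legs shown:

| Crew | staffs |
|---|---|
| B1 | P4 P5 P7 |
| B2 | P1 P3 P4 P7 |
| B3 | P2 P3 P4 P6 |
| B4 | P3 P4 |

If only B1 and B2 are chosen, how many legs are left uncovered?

2

Union of B1, B2 = {P1, P3, P4, P5, P7}.
Not covered: P2, P6 — 2 legs.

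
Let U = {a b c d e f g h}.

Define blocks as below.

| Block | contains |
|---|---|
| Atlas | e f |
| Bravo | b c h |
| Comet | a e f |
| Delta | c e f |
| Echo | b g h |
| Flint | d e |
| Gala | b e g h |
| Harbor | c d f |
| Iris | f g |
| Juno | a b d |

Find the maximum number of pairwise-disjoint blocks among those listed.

Bravo, Flint, Iris are pairwise disjoint (Bravo={b,c,h}; Flint={d,e}; Iris={f,g}).
Every remaining block overlaps one of these, and no 4 of the listed blocks are pairwise disjoint, so 3 is the maximum.

3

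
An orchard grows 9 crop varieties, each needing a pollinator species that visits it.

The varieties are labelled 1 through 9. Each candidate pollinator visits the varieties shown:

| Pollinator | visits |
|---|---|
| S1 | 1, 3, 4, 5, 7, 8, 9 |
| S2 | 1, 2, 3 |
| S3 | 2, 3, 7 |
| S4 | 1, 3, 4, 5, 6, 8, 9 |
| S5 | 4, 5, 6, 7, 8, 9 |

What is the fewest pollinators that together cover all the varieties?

Take {S3, S4}. Their union is {1, 2, 3, 4, 5, 6, 7, 8, 9}, which is all 9 varieties.
No single pollinator has all 9 varieties (the largest, S1, has 7), so 2 is optimal.

2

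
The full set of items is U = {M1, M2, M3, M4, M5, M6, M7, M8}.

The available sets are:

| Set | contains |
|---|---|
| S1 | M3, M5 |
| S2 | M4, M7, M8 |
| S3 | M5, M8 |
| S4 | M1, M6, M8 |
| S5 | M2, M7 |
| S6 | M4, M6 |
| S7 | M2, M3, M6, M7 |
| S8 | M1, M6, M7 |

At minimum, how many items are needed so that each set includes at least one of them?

H = {M5, M6, M7} meets every set (each contains at least one member of H), and |H| = 3.
The sets S3, S5, S6 are pairwise disjoint, so any hitting set needs a separate item for each — at least 3. Hence 3 is optimal.

3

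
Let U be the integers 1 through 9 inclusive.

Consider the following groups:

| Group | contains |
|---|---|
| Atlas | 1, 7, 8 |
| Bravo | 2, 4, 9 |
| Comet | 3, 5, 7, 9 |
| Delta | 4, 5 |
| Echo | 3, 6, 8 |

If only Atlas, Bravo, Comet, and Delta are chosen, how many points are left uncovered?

1

Union of Atlas, Bravo, Comet, Delta = {1, 2, 3, 4, 5, 7, 8, 9}.
Not covered: 6 — 1 point.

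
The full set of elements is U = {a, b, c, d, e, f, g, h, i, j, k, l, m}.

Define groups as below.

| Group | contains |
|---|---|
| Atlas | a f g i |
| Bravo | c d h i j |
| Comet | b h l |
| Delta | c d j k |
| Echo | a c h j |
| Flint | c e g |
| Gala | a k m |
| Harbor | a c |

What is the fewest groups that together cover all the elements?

Atlas and Bravo and Comet and Flint and Gala together: Atlas ∪ Bravo ∪ Comet ∪ Flint ∪ Gala = {a, b, c, d, e, f, g, h, i, j, k, l, m} — every element is covered.
No 4 of the 8 groups cover everything (all 70 combinations miss at least one element), so 5 is optimal.

5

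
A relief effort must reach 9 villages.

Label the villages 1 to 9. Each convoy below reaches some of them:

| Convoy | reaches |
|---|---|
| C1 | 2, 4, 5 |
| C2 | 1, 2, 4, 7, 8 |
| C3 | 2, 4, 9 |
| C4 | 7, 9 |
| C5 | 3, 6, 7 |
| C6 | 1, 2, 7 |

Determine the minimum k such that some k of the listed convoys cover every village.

Take {C1, C2, C3, C5}. Their union is {1, 2, 3, 4, 5, 6, 7, 8, 9}, which is all 9 villages.
No 3 of the 6 convoys cover everything (all 20 combinations miss at least one village), so 4 is optimal.

4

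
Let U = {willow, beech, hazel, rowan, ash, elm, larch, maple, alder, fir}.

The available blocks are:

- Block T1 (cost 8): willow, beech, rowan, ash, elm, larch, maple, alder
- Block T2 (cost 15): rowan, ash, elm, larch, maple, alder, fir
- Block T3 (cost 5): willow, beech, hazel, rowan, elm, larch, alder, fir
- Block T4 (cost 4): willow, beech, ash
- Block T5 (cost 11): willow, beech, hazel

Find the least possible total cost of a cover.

T1, T3 together cover every item (T1 ∪ T3 = {willow, beech, hazel, rowan, ash, elm, larch, maple, alder, fir}); total cost 8 + 5 = 13.
No covering selection has total cost below 13.

13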